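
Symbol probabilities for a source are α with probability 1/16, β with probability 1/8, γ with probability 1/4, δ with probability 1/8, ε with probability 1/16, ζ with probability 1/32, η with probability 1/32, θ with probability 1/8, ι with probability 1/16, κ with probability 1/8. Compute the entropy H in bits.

3.0625 bits

Each probability is a power of 1/2, so log₂(1/p) is an integer.
H = Σ p·log₂(1/p) = 1/16·4 + 1/8·3 + 1/4·2 + 1/8·3 + 1/16·4 + 1/32·5 + 1/32·5 + 1/8·3 + 1/16·4 + 1/8·3 = 3.0625 bits.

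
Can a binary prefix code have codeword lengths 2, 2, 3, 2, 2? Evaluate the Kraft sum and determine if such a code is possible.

1.125; no

With common denominator 2^3 = 8: Σ 2^(−ℓᵢ) = 2/8 + 2/8 + 1/8 + 2/8 + 2/8 = 9/8 = 1.125.
Kraft's inequality requires Σ ≤ 1; here Σ = 1.125 > 1, so no such prefix code exists.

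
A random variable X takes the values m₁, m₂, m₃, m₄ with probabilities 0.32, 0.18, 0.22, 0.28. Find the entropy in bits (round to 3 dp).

H = −Σ pᵢ log₂ pᵢ.
−0.32·log₂(0.32) = 0.5260
−0.18·log₂(0.18) = 0.4453
−0.22·log₂(0.22) = 0.4806
−0.28·log₂(0.28) = 0.5142
Sum ≈ 1.9661 → 1.966 bits.

1.966 bits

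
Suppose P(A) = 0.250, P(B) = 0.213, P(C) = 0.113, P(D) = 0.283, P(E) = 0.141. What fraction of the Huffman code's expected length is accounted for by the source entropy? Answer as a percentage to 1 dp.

Entropy H = −Σ p log₂ p ≈ 2.2445 bits.
Huffman merges: 113/1000+141/1000→127/500; 213/1000+1/4→463/1000; 127/500+283/1000→537/1000; 463/1000+537/1000→1. L = 1127/500 ≈ 2.2540.
Efficiency = H/L = 2.2445/2.2540 = 99.6%.

99.6%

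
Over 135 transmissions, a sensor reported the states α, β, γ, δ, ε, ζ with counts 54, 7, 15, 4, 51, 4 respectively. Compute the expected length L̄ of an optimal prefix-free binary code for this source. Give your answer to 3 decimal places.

1.993 bits/symbol

Probabilities are the counts divided by 135.
Repeatedly combine the two least-probable nodes; the expected code length is the sum of the merged weights.
merge 4/135 + 4/135 → 8/135
merge 7/135 + 8/135 → 1/9
merge 1/9 + 1/9 → 2/9
merge 2/9 + 17/45 → 3/5
merge 2/5 + 3/5 → 1
L = 8/135 + 1/9 + 2/9 + 3/5 + 1 = 269/135 ≈ 1.993 bits/symbol.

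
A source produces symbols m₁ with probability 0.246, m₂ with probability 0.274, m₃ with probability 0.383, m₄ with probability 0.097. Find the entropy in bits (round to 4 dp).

1.8663 bits

H = −Σ pᵢ log₂ pᵢ.
−0.246·log₂(0.246) = 0.4977
−0.274·log₂(0.274) = 0.5118
−0.383·log₂(0.383) = 0.5303
−0.097·log₂(0.097) = 0.3265
Sum ≈ 1.8663 → 1.8663 bits.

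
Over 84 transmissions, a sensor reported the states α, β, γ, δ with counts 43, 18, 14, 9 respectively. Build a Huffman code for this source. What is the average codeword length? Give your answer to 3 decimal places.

1.762 bits/symbol

Probabilities are the counts divided by 84.
Repeatedly combine the two least-probable nodes; the expected code length is the sum of the merged weights.
merge 3/28 + 1/6 → 23/84
merge 3/14 + 23/84 → 41/84
merge 41/84 + 43/84 → 1
L = 23/84 + 41/84 + 1 = 37/21 ≈ 1.762 bits/symbol.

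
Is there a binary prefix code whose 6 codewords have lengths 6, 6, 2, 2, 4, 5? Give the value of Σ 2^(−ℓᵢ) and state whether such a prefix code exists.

With common denominator 2^6 = 64: Σ 2^(−ℓᵢ) = 1/64 + 1/64 + 16/64 + 16/64 + 4/64 + 2/64 = 40/64 = 0.625.
Kraft's inequality requires Σ ≤ 1; here Σ = 0.625 ≤ 1, so such a prefix code exists.

0.625; yes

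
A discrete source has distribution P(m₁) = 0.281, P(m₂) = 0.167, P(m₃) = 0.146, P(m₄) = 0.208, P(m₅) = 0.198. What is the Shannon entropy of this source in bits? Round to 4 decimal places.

H = −Σ pᵢ log₂ pᵢ.
−0.281·log₂(0.281) = 0.5146
−0.167·log₂(0.167) = 0.4312
−0.146·log₂(0.146) = 0.4053
−0.208·log₂(0.208) = 0.4712
−0.198·log₂(0.198) = 0.4626
Sum ≈ 2.2849 → 2.2849 bits.

2.2849 bits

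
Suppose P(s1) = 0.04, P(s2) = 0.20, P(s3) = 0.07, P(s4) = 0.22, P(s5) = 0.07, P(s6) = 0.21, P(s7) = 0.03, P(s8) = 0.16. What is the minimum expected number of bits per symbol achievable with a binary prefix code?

Repeatedly combine the two least-probable nodes; the expected code length is the sum of the merged weights.
merge 3/100 + 1/25 → 7/100
merge 7/100 + 7/100 → 7/50
merge 7/100 + 7/50 → 21/100
merge 4/25 + 1/5 → 9/25
merge 21/100 + 21/100 → 21/50
merge 11/50 + 9/25 → 29/50
merge 21/50 + 29/50 → 1
L = 7/100 + 7/50 + 21/100 + 9/25 + 21/50 + 29/50 + 1 = 139/50 = 2.78 bits/symbol.

2.78 bits/symbol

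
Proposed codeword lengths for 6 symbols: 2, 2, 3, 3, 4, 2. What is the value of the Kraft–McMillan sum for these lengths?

With common denominator 2^4 = 16: Σ 2^(−ℓᵢ) = 4/16 + 4/16 + 2/16 + 2/16 + 1/16 + 4/16 = 17/16 = 1.0625.

1.0625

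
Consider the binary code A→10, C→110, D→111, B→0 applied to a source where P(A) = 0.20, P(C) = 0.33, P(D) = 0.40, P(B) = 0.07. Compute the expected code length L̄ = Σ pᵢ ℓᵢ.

2.66 bits/symbol

L̄ = Σ pᵢ·ℓᵢ = 0.20·2 + 0.33·3 + 0.40·3 + 0.07·1 = 2.66 bits/symbol.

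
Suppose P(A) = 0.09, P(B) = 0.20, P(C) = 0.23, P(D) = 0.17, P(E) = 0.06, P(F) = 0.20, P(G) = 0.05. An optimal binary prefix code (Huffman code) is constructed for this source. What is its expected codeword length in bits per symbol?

Repeatedly combine the two least-probable nodes; the expected code length is the sum of the merged weights.
merge 1/20 + 3/50 → 11/100
merge 9/100 + 11/100 → 1/5
merge 17/100 + 1/5 → 37/100
merge 1/5 + 1/5 → 2/5
merge 23/100 + 37/100 → 3/5
merge 2/5 + 3/5 → 1
L = 11/100 + 1/5 + 37/100 + 2/5 + 3/5 + 1 = 67/25 = 2.68 bits/symbol.

2.68 bits/symbol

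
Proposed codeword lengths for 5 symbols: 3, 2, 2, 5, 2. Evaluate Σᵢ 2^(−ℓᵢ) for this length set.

0.90625

With common denominator 2^5 = 32: Σ 2^(−ℓᵢ) = 4/32 + 8/32 + 8/32 + 1/32 + 8/32 = 29/32 = 0.90625.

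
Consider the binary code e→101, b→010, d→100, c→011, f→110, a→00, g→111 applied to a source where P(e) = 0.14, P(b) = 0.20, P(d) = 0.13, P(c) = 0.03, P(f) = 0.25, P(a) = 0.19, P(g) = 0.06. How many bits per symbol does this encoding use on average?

2.81 bits/symbol

L̄ = Σ pᵢ·ℓᵢ = 0.14·3 + 0.20·3 + 0.13·3 + 0.03·3 + 0.25·3 + 0.19·2 + 0.06·3 = 2.81 bits/symbol.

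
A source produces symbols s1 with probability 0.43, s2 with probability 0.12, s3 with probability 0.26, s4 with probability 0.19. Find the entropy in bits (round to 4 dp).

H = −Σ pᵢ log₂ pᵢ.
−0.43·log₂(0.43) = 0.5236
−0.12·log₂(0.12) = 0.3671
−0.26·log₂(0.26) = 0.5053
−0.19·log₂(0.19) = 0.4552
Sum ≈ 1.8511 → 1.8511 bits.

1.8511 bits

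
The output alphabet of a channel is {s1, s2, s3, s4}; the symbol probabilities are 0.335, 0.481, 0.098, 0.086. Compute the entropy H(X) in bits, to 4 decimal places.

H = −Σ pᵢ log₂ pᵢ.
−0.335·log₂(0.335) = 0.5286
−0.481·log₂(0.481) = 0.5079
−0.098·log₂(0.098) = 0.3284
−0.086·log₂(0.086) = 0.3044
Sum ≈ 1.6692 → 1.6692 bits.

1.6692 bits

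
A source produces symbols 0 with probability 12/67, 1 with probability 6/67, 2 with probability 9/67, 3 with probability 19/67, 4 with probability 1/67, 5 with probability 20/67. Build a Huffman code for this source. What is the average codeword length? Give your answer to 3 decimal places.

Repeatedly combine the two least-probable nodes; the expected code length is the sum of the merged weights.
merge 1/67 + 6/67 → 7/67
merge 7/67 + 9/67 → 16/67
merge 12/67 + 16/67 → 28/67
merge 19/67 + 20/67 → 39/67
merge 28/67 + 39/67 → 1
L = 7/67 + 16/67 + 28/67 + 39/67 + 1 = 157/67 ≈ 2.343 bits/symbol.

2.343 bits/symbol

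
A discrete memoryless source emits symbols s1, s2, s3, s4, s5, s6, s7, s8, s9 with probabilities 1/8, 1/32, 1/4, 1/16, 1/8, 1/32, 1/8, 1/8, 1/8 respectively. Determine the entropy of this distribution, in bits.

2.9375 bits

Each probability is a power of 1/2, so log₂(1/p) is an integer.
H = Σ p·log₂(1/p) = 1/8·3 + 1/32·5 + 1/4·2 + 1/16·4 + 1/8·3 + 1/32·5 + 1/8·3 + 1/8·3 + 1/8·3 = 2.9375 bits.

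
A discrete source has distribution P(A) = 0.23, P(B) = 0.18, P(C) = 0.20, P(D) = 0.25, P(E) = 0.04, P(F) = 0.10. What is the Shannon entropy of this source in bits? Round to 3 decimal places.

H = −Σ pᵢ log₂ pᵢ.
−0.23·log₂(0.23) = 0.4877
−0.18·log₂(0.18) = 0.4453
−0.20·log₂(0.20) = 0.4644
−0.25·log₂(0.25) = 0.5000
−0.04·log₂(0.04) = 0.1858
−0.10·log₂(0.10) = 0.3322
Sum ≈ 2.4153 → 2.415 bits.

2.415 bits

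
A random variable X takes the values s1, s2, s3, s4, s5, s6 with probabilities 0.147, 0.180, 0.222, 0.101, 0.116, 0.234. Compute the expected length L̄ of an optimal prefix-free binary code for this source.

Repeatedly combine the two least-probable nodes; the expected code length is the sum of the merged weights.
merge 101/1000 + 29/250 → 217/1000
merge 147/1000 + 9/50 → 327/1000
merge 217/1000 + 111/500 → 439/1000
merge 117/500 + 327/1000 → 561/1000
merge 439/1000 + 561/1000 → 1
L = 217/1000 + 327/1000 + 439/1000 + 561/1000 + 1 = 318/125 = 2.544 bits/symbol.

2.544 bits/symbol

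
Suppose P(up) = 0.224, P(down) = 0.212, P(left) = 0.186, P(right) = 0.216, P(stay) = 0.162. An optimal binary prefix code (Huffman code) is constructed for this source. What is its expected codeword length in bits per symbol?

Repeatedly combine the two least-probable nodes; the expected code length is the sum of the merged weights.
merge 81/500 + 93/500 → 87/250
merge 53/250 + 27/125 → 107/250
merge 28/125 + 87/250 → 143/250
merge 107/250 + 143/250 → 1
L = 87/250 + 107/250 + 143/250 + 1 = 587/250 = 2.348 bits/symbol.

2.348 bits/symbol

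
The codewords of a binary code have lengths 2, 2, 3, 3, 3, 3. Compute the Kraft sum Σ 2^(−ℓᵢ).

With common denominator 2^3 = 8: Σ 2^(−ℓᵢ) = 2/8 + 2/8 + 1/8 + 1/8 + 1/8 + 1/8 = 8/8 = 1.

1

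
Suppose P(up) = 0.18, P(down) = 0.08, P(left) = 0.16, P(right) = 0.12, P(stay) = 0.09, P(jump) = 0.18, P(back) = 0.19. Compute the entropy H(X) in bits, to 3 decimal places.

2.740 bits

H = −Σ pᵢ log₂ pᵢ.
−0.18·log₂(0.18) = 0.4453
−0.08·log₂(0.08) = 0.2915
−0.16·log₂(0.16) = 0.4230
−0.12·log₂(0.12) = 0.3671
−0.09·log₂(0.09) = 0.3127
−0.18·log₂(0.18) = 0.4453
−0.19·log₂(0.19) = 0.4552
Sum ≈ 2.7401 → 2.740 bits.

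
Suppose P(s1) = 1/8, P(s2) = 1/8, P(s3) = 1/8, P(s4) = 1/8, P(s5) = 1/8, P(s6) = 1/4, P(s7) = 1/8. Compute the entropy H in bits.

Each probability is a power of 1/2, so log₂(1/p) is an integer.
H = Σ p·log₂(1/p) = 1/8·3 + 1/8·3 + 1/8·3 + 1/8·3 + 1/8·3 + 1/4·2 + 1/8·3 = 2.75 bits.

2.75 bits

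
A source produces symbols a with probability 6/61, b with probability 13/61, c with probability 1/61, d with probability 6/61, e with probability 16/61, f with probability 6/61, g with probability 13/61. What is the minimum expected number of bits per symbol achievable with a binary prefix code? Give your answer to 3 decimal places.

Repeatedly combine the two least-probable nodes; the expected code length is the sum of the merged weights.
merge 1/61 + 6/61 → 7/61
merge 6/61 + 6/61 → 12/61
merge 7/61 + 12/61 → 19/61
merge 13/61 + 13/61 → 26/61
merge 16/61 + 19/61 → 35/61
merge 26/61 + 35/61 → 1
L = 7/61 + 12/61 + 19/61 + 26/61 + 35/61 + 1 = 160/61 ≈ 2.623 bits/symbol.

2.623 bits/symbol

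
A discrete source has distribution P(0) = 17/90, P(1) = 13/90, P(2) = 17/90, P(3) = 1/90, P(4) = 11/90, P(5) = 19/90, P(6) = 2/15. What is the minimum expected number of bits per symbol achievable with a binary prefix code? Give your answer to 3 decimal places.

Repeatedly combine the two least-probable nodes; the expected code length is the sum of the merged weights.
merge 1/90 + 11/90 → 2/15
merge 2/15 + 2/15 → 4/15
merge 13/90 + 17/90 → 1/3
merge 17/90 + 19/90 → 2/5
merge 4/15 + 1/3 → 3/5
merge 2/5 + 3/5 → 1
L = 2/15 + 4/15 + 1/3 + 2/5 + 3/5 + 1 = 41/15 ≈ 2.733 bits/symbol.

2.733 bits/symbol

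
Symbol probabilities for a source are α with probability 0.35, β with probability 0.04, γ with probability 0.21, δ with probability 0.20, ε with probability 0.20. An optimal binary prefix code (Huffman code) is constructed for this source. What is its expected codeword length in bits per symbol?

Repeatedly combine the two least-probable nodes; the expected code length is the sum of the merged weights.
merge 1/25 + 1/5 → 6/25
merge 1/5 + 21/100 → 41/100
merge 6/25 + 7/20 → 59/100
merge 41/100 + 59/100 → 1
L = 6/25 + 41/100 + 59/100 + 1 = 56/25 = 2.24 bits/symbol.

2.24 bits/symbol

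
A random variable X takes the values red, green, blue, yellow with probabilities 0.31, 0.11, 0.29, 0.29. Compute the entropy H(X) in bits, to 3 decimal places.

H = −Σ pᵢ log₂ pᵢ.
−0.31·log₂(0.31) = 0.5238
−0.11·log₂(0.11) = 0.3503
−0.29·log₂(0.29) = 0.5179
−0.29·log₂(0.29) = 0.5179
Sum ≈ 1.9099 → 1.910 bits.

1.910 bits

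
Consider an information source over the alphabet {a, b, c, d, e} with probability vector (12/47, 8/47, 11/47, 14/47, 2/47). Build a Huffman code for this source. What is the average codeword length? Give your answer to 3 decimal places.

2.213 bits/symbol

Repeatedly combine the two least-probable nodes; the expected code length is the sum of the merged weights.
merge 2/47 + 8/47 → 10/47
merge 10/47 + 11/47 → 21/47
merge 12/47 + 14/47 → 26/47
merge 21/47 + 26/47 → 1
L = 10/47 + 21/47 + 26/47 + 1 = 104/47 ≈ 2.213 bits/symbol.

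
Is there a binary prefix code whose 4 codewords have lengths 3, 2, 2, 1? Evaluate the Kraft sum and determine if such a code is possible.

With common denominator 2^3 = 8: Σ 2^(−ℓᵢ) = 1/8 + 2/8 + 2/8 + 4/8 = 9/8 = 1.125.
Kraft's inequality requires Σ ≤ 1; here Σ = 1.125 > 1, so no such prefix code exists.

1.125; no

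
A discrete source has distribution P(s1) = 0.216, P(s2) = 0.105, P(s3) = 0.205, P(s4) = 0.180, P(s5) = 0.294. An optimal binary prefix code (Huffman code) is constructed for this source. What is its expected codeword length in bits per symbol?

Repeatedly combine the two least-probable nodes; the expected code length is the sum of the merged weights.
merge 21/200 + 9/50 → 57/200
merge 41/200 + 27/125 → 421/1000
merge 57/200 + 147/500 → 579/1000
merge 421/1000 + 579/1000 → 1
L = 57/200 + 421/1000 + 579/1000 + 1 = 457/200 = 2.285 bits/symbol.

2.285 bits/symbol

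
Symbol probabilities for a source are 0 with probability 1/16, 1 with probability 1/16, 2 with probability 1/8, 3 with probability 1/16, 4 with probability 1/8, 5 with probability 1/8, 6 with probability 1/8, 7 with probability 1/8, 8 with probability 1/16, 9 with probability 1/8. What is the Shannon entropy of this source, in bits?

Each probability is a power of 1/2, so log₂(1/p) is an integer.
H = Σ p·log₂(1/p) = 1/16·4 + 1/16·4 + 1/8·3 + 1/16·4 + 1/8·3 + 1/8·3 + 1/8·3 + 1/8·3 + 1/16·4 + 1/8·3 = 3.25 bits.

3.25 bits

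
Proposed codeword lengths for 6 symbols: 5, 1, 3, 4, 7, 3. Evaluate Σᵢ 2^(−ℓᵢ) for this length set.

0.8515625

With common denominator 2^7 = 128: Σ 2^(−ℓᵢ) = 4/128 + 64/128 + 16/128 + 8/128 + 1/128 + 16/128 = 109/128 = 0.8515625.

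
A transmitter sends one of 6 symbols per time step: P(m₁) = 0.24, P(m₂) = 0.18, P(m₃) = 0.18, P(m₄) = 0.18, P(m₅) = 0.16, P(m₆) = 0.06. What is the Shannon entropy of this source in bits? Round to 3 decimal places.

H = −Σ pᵢ log₂ pᵢ.
−0.24·log₂(0.24) = 0.4941
−0.18·log₂(0.18) = 0.4453
−0.18·log₂(0.18) = 0.4453
−0.18·log₂(0.18) = 0.4453
−0.16·log₂(0.16) = 0.4230
−0.06·log₂(0.06) = 0.2435
Sum ≈ 2.4966 → 2.497 bits.

2.497 bits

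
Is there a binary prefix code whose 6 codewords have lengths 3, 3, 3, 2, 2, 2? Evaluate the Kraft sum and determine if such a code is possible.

1.125; no

With common denominator 2^3 = 8: Σ 2^(−ℓᵢ) = 1/8 + 1/8 + 1/8 + 2/8 + 2/8 + 2/8 = 9/8 = 1.125.
Kraft's inequality requires Σ ≤ 1; here Σ = 1.125 > 1, so no such prefix code exists.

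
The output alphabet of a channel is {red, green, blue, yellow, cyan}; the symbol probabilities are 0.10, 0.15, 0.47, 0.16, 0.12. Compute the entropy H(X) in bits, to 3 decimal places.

2.045 bits

H = −Σ pᵢ log₂ pᵢ.
−0.10·log₂(0.10) = 0.3322
−0.15·log₂(0.15) = 0.4105
−0.47·log₂(0.47) = 0.5120
−0.16·log₂(0.16) = 0.4230
−0.12·log₂(0.12) = 0.3671
Sum ≈ 2.0448 → 2.045 bits.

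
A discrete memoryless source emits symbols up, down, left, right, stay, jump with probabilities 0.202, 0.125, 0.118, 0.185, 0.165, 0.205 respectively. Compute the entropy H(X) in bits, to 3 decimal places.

H = −Σ pᵢ log₂ pᵢ.
−0.202·log₂(0.202) = 0.4661
−0.125·log₂(0.125) = 0.3750
−0.118·log₂(0.118) = 0.3638
−0.185·log₂(0.185) = 0.4504
−0.165·log₂(0.165) = 0.4289
−0.205·log₂(0.205) = 0.4687
Sum ≈ 2.5529 → 2.553 bits.

2.553 bits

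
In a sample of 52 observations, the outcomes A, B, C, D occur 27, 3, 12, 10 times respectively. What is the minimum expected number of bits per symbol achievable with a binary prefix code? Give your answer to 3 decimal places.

Probabilities are the counts divided by 52.
Repeatedly combine the two least-probable nodes; the expected code length is the sum of the merged weights.
merge 3/52 + 5/26 → 1/4
merge 3/13 + 1/4 → 25/52
merge 25/52 + 27/52 → 1
L = 1/4 + 25/52 + 1 = 45/26 ≈ 1.731 bits/symbol.

1.731 bits/symbol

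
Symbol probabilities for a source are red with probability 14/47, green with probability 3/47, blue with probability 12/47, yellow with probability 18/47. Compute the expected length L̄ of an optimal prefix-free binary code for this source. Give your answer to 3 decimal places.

1.936 bits/symbol

Repeatedly combine the two least-probable nodes; the expected code length is the sum of the merged weights.
merge 3/47 + 12/47 → 15/47
merge 14/47 + 15/47 → 29/47
merge 18/47 + 29/47 → 1
L = 15/47 + 29/47 + 1 = 91/47 ≈ 1.936 bits/symbol.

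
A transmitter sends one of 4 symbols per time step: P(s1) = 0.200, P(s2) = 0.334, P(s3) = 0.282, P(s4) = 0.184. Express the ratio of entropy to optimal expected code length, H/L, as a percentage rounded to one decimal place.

97.9%

Entropy H = −Σ p log₂ p ≈ 1.9572 bits.
Huffman merges: 23/125+1/5→48/125; 141/500+167/500→77/125; 48/125+77/125→1. L = 2 ≈ 2.0000.
Efficiency = H/L = 1.9572/2.0000 = 97.9%.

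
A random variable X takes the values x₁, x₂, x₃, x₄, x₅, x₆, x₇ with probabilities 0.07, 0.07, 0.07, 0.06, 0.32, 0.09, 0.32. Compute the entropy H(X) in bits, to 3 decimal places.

2.414 bits

H = −Σ pᵢ log₂ pᵢ.
−0.07·log₂(0.07) = 0.2686
−0.07·log₂(0.07) = 0.2686
−0.07·log₂(0.07) = 0.2686
−0.06·log₂(0.06) = 0.2435
−0.32·log₂(0.32) = 0.5260
−0.09·log₂(0.09) = 0.3127
−0.32·log₂(0.32) = 0.5260
Sum ≈ 2.4139 → 2.414 bits.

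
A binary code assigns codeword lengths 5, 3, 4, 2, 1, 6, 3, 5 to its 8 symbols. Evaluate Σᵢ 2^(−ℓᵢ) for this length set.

1.140625

With common denominator 2^6 = 64: Σ 2^(−ℓᵢ) = 2/64 + 8/64 + 4/64 + 16/64 + 32/64 + 1/64 + 8/64 + 2/64 = 73/64 = 1.140625.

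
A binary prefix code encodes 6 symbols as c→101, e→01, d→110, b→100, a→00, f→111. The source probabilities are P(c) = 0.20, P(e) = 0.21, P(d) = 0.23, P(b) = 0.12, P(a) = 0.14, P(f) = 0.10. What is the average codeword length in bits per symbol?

2.65 bits/symbol

L̄ = Σ pᵢ·ℓᵢ = 0.20·3 + 0.21·2 + 0.23·3 + 0.12·3 + 0.14·2 + 0.10·3 = 2.65 bits/symbol.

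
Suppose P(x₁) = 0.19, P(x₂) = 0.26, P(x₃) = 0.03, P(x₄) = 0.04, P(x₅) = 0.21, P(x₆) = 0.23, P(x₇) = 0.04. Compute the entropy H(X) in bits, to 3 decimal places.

2.444 bits

H = −Σ pᵢ log₂ pᵢ.
−0.19·log₂(0.19) = 0.4552
−0.26·log₂(0.26) = 0.5053
−0.03·log₂(0.03) = 0.1518
−0.04·log₂(0.04) = 0.1858
−0.21·log₂(0.21) = 0.4728
−0.23·log₂(0.23) = 0.4877
−0.04·log₂(0.04) = 0.1858
Sum ≈ 2.4443 → 2.444 bits.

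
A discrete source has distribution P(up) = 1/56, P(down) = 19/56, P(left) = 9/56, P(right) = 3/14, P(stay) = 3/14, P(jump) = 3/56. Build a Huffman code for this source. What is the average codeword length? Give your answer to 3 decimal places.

2.304 bits/symbol

Repeatedly combine the two least-probable nodes; the expected code length is the sum of the merged weights.
merge 1/56 + 3/56 → 1/14
merge 1/14 + 9/56 → 13/56
merge 3/14 + 3/14 → 3/7
merge 13/56 + 19/56 → 4/7
merge 3/7 + 4/7 → 1
L = 1/14 + 13/56 + 3/7 + 4/7 + 1 = 129/56 ≈ 2.304 bits/symbol.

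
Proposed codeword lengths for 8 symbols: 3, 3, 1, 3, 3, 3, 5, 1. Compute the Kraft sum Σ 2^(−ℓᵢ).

1.65625

With common denominator 2^5 = 32: Σ 2^(−ℓᵢ) = 4/32 + 4/32 + 16/32 + 4/32 + 4/32 + 4/32 + 1/32 + 16/32 = 53/32 = 1.65625.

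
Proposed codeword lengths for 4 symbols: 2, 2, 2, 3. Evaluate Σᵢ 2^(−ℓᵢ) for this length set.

0.875

With common denominator 2^3 = 8: Σ 2^(−ℓᵢ) = 2/8 + 2/8 + 2/8 + 1/8 = 7/8 = 0.875.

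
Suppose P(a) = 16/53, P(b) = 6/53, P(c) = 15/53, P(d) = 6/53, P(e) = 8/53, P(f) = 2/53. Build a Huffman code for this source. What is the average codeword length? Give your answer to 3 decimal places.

Repeatedly combine the two least-probable nodes; the expected code length is the sum of the merged weights.
merge 2/53 + 6/53 → 8/53
merge 6/53 + 8/53 → 14/53
merge 8/53 + 14/53 → 22/53
merge 15/53 + 16/53 → 31/53
merge 22/53 + 31/53 → 1
L = 8/53 + 14/53 + 22/53 + 31/53 + 1 = 128/53 ≈ 2.415 bits/symbol.

2.415 bits/symbol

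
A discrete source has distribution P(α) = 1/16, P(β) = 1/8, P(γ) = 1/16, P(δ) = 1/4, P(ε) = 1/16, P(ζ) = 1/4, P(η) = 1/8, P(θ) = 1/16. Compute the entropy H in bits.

2.75 bits

Each probability is a power of 1/2, so log₂(1/p) is an integer.
H = Σ p·log₂(1/p) = 1/16·4 + 1/8·3 + 1/16·4 + 1/4·2 + 1/16·4 + 1/4·2 + 1/8·3 + 1/16·4 = 2.75 bits.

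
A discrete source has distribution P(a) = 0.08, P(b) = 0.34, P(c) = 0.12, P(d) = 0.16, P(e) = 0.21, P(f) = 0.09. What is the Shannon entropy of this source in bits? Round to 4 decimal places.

H = −Σ pᵢ log₂ pᵢ.
−0.08·log₂(0.08) = 0.2915
−0.34·log₂(0.34) = 0.5292
−0.12·log₂(0.12) = 0.3671
−0.16·log₂(0.16) = 0.4230
−0.21·log₂(0.21) = 0.4728
−0.09·log₂(0.09) = 0.3127
Sum ≈ 2.3962 → 2.3962 bits.

2.3962 bits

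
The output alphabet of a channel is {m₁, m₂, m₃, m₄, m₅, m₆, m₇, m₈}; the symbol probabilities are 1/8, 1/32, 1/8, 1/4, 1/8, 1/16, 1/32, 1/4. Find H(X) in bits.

2.6875 bits

Each probability is a power of 1/2, so log₂(1/p) is an integer.
H = Σ p·log₂(1/p) = 1/8·3 + 1/32·5 + 1/8·3 + 1/4·2 + 1/8·3 + 1/16·4 + 1/32·5 + 1/4·2 = 2.6875 bits.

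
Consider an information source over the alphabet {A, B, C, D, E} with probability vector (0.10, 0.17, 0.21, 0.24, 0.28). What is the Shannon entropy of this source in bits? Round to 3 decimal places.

H = −Σ pᵢ log₂ pᵢ.
−0.10·log₂(0.10) = 0.3322
−0.17·log₂(0.17) = 0.4346
−0.21·log₂(0.21) = 0.4728
−0.24·log₂(0.24) = 0.4941
−0.28·log₂(0.28) = 0.5142
Sum ≈ 2.2480 → 2.248 bits.

2.248 bits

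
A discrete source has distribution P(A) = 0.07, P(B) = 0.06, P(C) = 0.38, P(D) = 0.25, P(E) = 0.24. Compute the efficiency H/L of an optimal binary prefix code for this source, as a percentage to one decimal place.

Entropy H = −Σ p log₂ p ≈ 2.0367 bits.
Huffman merges: 3/50+7/100→13/100; 13/100+6/25→37/100; 1/4+37/100→31/50; 19/50+31/50→1. L = 53/25 ≈ 2.1200.
Efficiency = H/L = 2.0367/2.1200 = 96.1%.

96.1%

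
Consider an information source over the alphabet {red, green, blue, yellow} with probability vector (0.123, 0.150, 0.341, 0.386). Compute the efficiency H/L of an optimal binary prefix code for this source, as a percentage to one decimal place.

97.6%

Entropy H = −Σ p log₂ p ≈ 1.8418 bits.
Huffman merges: 123/1000+3/20→273/1000; 273/1000+341/1000→307/500; 193/500+307/500→1. L = 1887/1000 ≈ 1.8870.
Efficiency = H/L = 1.8418/1.8870 = 97.6%.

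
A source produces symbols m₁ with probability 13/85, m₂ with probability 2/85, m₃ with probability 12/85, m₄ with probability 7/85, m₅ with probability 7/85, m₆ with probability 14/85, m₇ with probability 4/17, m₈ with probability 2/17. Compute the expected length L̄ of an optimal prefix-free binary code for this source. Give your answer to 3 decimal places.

Repeatedly combine the two least-probable nodes; the expected code length is the sum of the merged weights.
merge 2/85 + 7/85 → 9/85
merge 7/85 + 9/85 → 16/85
merge 2/17 + 12/85 → 22/85
merge 13/85 + 14/85 → 27/85
merge 16/85 + 4/17 → 36/85
merge 22/85 + 27/85 → 49/85
merge 36/85 + 49/85 → 1
L = 9/85 + 16/85 + 22/85 + 27/85 + 36/85 + 49/85 + 1 = 244/85 ≈ 2.871 bits/symbol.

2.871 bits/symbol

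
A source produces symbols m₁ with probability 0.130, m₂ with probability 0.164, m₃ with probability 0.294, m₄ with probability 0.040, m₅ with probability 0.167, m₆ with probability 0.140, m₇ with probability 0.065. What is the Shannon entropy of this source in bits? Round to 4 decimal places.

H = −Σ pᵢ log₂ pᵢ.
−0.130·log₂(0.130) = 0.3826
−0.164·log₂(0.164) = 0.4278
−0.294·log₂(0.294) = 0.5192
−0.040·log₂(0.040) = 0.1858
−0.167·log₂(0.167) = 0.4312
−0.140·log₂(0.140) = 0.3971
−0.065·log₂(0.065) = 0.2563
Sum ≈ 2.6000 → 2.6000 bits.

2.6000 bits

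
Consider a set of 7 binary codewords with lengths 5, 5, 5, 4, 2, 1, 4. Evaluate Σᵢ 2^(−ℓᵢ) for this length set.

With common denominator 2^5 = 32: Σ 2^(−ℓᵢ) = 1/32 + 1/32 + 1/32 + 2/32 + 8/32 + 16/32 + 2/32 = 31/32 = 0.96875.

0.96875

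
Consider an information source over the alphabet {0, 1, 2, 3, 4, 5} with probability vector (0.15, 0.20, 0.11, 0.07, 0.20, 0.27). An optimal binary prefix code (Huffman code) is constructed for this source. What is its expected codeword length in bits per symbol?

Repeatedly combine the two least-probable nodes; the expected code length is the sum of the merged weights.
merge 7/100 + 11/100 → 9/50
merge 3/20 + 9/50 → 33/100
merge 1/5 + 1/5 → 2/5
merge 27/100 + 33/100 → 3/5
merge 2/5 + 3/5 → 1
L = 9/50 + 33/100 + 2/5 + 3/5 + 1 = 251/100 = 2.51 bits/symbol.

2.51 bits/symbol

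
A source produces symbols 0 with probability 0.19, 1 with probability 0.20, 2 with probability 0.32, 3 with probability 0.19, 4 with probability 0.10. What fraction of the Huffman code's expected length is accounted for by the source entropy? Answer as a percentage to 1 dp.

Entropy H = −Σ p log₂ p ≈ 2.2331 bits.
Huffman merges: 1/10+19/100→29/100; 19/100+1/5→39/100; 29/100+8/25→61/100; 39/100+61/100→1. L = 229/100 ≈ 2.2900.
Efficiency = H/L = 2.2331/2.2900 = 97.5%.

97.5%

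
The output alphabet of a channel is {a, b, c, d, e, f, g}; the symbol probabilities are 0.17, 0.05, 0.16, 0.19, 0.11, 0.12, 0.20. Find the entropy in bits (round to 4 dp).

2.7107 bits

H = −Σ pᵢ log₂ pᵢ.
−0.17·log₂(0.17) = 0.4346
−0.05·log₂(0.05) = 0.2161
−0.16·log₂(0.16) = 0.4230
−0.19·log₂(0.19) = 0.4552
−0.11·log₂(0.11) = 0.3503
−0.12·log₂(0.12) = 0.3671
−0.20·log₂(0.20) = 0.4644
Sum ≈ 2.7107 → 2.7107 bits.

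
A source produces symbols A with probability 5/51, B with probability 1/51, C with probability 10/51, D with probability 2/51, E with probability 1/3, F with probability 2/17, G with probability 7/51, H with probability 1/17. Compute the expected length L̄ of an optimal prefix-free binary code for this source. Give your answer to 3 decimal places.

Repeatedly combine the two least-probable nodes; the expected code length is the sum of the merged weights.
merge 1/51 + 2/51 → 1/17
merge 1/17 + 1/17 → 2/17
merge 5/51 + 2/17 → 11/51
merge 2/17 + 7/51 → 13/51
merge 10/51 + 11/51 → 7/17
merge 13/51 + 1/3 → 10/17
merge 7/17 + 10/17 → 1
L = 1/17 + 2/17 + 11/51 + 13/51 + 7/17 + 10/17 + 1 = 45/17 ≈ 2.647 bits/symbol.

2.647 bits/symbol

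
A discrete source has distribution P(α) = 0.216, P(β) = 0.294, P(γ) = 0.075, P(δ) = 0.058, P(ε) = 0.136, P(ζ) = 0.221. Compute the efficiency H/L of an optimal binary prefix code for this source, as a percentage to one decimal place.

Entropy H = −Σ p log₂ p ≈ 2.3881 bits.
Huffman merges: 29/500+3/40→133/1000; 133/1000+17/125→269/1000; 27/125+221/1000→437/1000; 269/1000+147/500→563/1000; 437/1000+563/1000→1. L = 1201/500 ≈ 2.4020.
Efficiency = H/L = 2.3881/2.4020 = 99.4%.

99.4%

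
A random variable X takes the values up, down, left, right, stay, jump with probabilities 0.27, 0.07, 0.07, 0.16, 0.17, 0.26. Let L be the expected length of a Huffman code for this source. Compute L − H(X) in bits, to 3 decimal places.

Entropy H = −Σ p log₂ p ≈ 2.4100 bits.
Huffman merges: 7/100+7/100→7/50; 7/50+4/25→3/10; 17/100+13/50→43/100; 27/100+3/10→57/100; 43/100+57/100→1. L = 61/25 ≈ 2.4400.
L − H = 2.4400 − 2.4100 = 0.030 bits.

0.030 bits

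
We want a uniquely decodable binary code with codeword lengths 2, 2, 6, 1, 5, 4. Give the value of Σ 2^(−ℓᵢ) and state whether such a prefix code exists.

1.109375; no

With common denominator 2^6 = 64: Σ 2^(−ℓᵢ) = 16/64 + 16/64 + 1/64 + 32/64 + 2/64 + 4/64 = 71/64 = 1.109375.
Kraft's inequality requires Σ ≤ 1; here Σ = 1.109375 > 1, so no such prefix code exists.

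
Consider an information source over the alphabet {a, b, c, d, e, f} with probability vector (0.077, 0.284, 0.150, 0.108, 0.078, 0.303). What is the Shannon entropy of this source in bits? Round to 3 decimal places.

2.367 bits

H = −Σ pᵢ log₂ pᵢ.
−0.077·log₂(0.077) = 0.2848
−0.284·log₂(0.284) = 0.5158
−0.150·log₂(0.150) = 0.4105
−0.108·log₂(0.108) = 0.3468
−0.078·log₂(0.078) = 0.2871
−0.303·log₂(0.303) = 0.5220
Sum ≈ 2.3669 → 2.367 bits.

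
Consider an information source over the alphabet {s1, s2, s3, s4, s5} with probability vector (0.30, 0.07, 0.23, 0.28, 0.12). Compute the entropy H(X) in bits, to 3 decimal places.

2.159 bits

H = −Σ pᵢ log₂ pᵢ.
−0.30·log₂(0.30) = 0.5211
−0.07·log₂(0.07) = 0.2686
−0.23·log₂(0.23) = 0.4877
−0.28·log₂(0.28) = 0.5142
−0.12·log₂(0.12) = 0.3671
Sum ≈ 2.1586 → 2.159 bits.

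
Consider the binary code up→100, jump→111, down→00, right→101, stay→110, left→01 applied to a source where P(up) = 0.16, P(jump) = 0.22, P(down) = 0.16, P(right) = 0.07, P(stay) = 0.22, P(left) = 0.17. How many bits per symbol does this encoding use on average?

2.67 bits/symbol

L̄ = Σ pᵢ·ℓᵢ = 0.16·3 + 0.22·3 + 0.16·2 + 0.07·3 + 0.22·3 + 0.17·2 = 2.67 bits/symbol.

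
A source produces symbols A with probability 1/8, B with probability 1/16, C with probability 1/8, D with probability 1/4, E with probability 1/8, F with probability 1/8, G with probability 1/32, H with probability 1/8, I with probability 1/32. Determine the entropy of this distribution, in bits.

2.9375 bits

Each probability is a power of 1/2, so log₂(1/p) is an integer.
H = Σ p·log₂(1/p) = 1/8·3 + 1/16·4 + 1/8·3 + 1/4·2 + 1/8·3 + 1/8·3 + 1/32·5 + 1/8·3 + 1/32·5 = 2.9375 bits.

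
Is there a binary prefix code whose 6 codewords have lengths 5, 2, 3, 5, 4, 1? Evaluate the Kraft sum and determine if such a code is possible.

1; yes

With common denominator 2^5 = 32: Σ 2^(−ℓᵢ) = 1/32 + 8/32 + 4/32 + 1/32 + 2/32 + 16/32 = 32/32 = 1.
Kraft's inequality requires Σ ≤ 1; here Σ = 1 ≤ 1, so such a prefix code exists.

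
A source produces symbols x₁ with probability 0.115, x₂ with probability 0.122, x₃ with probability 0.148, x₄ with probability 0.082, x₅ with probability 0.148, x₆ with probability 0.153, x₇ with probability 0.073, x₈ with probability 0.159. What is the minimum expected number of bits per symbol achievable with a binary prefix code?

2.996 bits/symbol

Repeatedly combine the two least-probable nodes; the expected code length is the sum of the merged weights.
merge 73/1000 + 41/500 → 31/200
merge 23/200 + 61/500 → 237/1000
merge 37/250 + 37/250 → 37/125
merge 153/1000 + 31/200 → 77/250
merge 159/1000 + 237/1000 → 99/250
merge 37/125 + 77/250 → 151/250
merge 99/250 + 151/250 → 1
L = 31/200 + 237/1000 + 37/125 + 77/250 + 99/250 + 151/250 + 1 = 749/250 = 2.996 bits/symbol.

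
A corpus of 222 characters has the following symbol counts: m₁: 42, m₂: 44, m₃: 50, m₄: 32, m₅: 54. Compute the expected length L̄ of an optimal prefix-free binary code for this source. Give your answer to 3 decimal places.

2.333 bits/symbol

Probabilities are the counts divided by 222.
Repeatedly combine the two least-probable nodes; the expected code length is the sum of the merged weights.
merge 16/111 + 7/37 → 1/3
merge 22/111 + 25/111 → 47/111
merge 9/37 + 1/3 → 64/111
merge 47/111 + 64/111 → 1
L = 1/3 + 47/111 + 64/111 + 1 = 7/3 ≈ 2.333 bits/symbol.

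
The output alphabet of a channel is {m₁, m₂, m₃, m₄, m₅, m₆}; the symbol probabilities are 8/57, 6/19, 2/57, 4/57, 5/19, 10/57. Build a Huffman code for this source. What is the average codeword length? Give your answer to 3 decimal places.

Repeatedly combine the two least-probable nodes; the expected code length is the sum of the merged weights.
merge 2/57 + 4/57 → 2/19
merge 2/19 + 8/57 → 14/57
merge 10/57 + 14/57 → 8/19
merge 5/19 + 6/19 → 11/19
merge 8/19 + 11/19 → 1
L = 2/19 + 14/57 + 8/19 + 11/19 + 1 = 134/57 ≈ 2.351 bits/symbol.

2.351 bits/symbol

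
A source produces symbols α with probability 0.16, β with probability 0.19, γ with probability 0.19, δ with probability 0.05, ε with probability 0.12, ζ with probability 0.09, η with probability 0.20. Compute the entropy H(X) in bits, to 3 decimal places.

H = −Σ pᵢ log₂ pᵢ.
−0.16·log₂(0.16) = 0.4230
−0.19·log₂(0.19) = 0.4552
−0.19·log₂(0.19) = 0.4552
−0.05·log₂(0.05) = 0.2161
−0.12·log₂(0.12) = 0.3671
−0.09·log₂(0.09) = 0.3127
−0.20·log₂(0.20) = 0.4644
Sum ≈ 2.6937 → 2.694 bits.

2.694 bits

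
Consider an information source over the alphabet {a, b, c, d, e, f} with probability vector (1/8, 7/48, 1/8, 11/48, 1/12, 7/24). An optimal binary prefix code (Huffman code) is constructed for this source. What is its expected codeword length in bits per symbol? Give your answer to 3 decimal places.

2.479 bits/symbol

Repeatedly combine the two least-probable nodes; the expected code length is the sum of the merged weights.
merge 1/12 + 1/8 → 5/24
merge 1/8 + 7/48 → 13/48
merge 5/24 + 11/48 → 7/16
merge 13/48 + 7/24 → 9/16
merge 7/16 + 9/16 → 1
L = 5/24 + 13/48 + 7/16 + 9/16 + 1 = 119/48 ≈ 2.479 bits/symbol.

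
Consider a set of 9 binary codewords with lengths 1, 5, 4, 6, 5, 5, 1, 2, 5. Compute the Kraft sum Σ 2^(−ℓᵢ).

With common denominator 2^6 = 64: Σ 2^(−ℓᵢ) = 32/64 + 2/64 + 4/64 + 1/64 + 2/64 + 2/64 + 32/64 + 16/64 + 2/64 = 93/64 = 1.453125.

1.453125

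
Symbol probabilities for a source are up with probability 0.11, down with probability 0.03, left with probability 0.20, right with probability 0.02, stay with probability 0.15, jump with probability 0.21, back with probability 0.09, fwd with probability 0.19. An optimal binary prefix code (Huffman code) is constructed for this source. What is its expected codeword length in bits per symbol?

2.78 bits/symbol

Repeatedly combine the two least-probable nodes; the expected code length is the sum of the merged weights.
merge 1/50 + 3/100 → 1/20
merge 1/20 + 9/100 → 7/50
merge 11/100 + 7/50 → 1/4
merge 3/20 + 19/100 → 17/50
merge 1/5 + 21/100 → 41/100
merge 1/4 + 17/50 → 59/100
merge 41/100 + 59/100 → 1
L = 1/20 + 7/50 + 1/4 + 17/50 + 41/100 + 59/100 + 1 = 139/50 = 2.78 bits/symbol.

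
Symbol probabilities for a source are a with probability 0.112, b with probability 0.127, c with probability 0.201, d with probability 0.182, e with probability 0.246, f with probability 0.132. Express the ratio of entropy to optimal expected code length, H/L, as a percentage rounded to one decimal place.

Entropy H = −Σ p log₂ p ≈ 2.5278 bits.
Huffman merges: 14/125+127/1000→239/1000; 33/250+91/500→157/500; 201/1000+239/1000→11/25; 123/500+157/500→14/25; 11/25+14/25→1. L = 2553/1000 ≈ 2.5530.
Efficiency = H/L = 2.5278/2.5530 = 99.0%.

99.0%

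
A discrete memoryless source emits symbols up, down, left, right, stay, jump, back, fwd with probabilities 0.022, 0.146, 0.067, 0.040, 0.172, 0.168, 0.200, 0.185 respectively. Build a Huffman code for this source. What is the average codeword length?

Repeatedly combine the two least-probable nodes; the expected code length is the sum of the merged weights.
merge 11/500 + 1/25 → 31/500
merge 31/500 + 67/1000 → 129/1000
merge 129/1000 + 73/500 → 11/40
merge 21/125 + 43/250 → 17/50
merge 37/200 + 1/5 → 77/200
merge 11/40 + 17/50 → 123/200
merge 77/200 + 123/200 → 1
L = 31/500 + 129/1000 + 11/40 + 17/50 + 77/200 + 123/200 + 1 = 1403/500 = 2.806 bits/symbol.

2.806 bits/symbol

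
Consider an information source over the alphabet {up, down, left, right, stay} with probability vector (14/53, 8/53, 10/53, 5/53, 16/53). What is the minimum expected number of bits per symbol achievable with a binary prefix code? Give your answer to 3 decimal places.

Repeatedly combine the two least-probable nodes; the expected code length is the sum of the merged weights.
merge 5/53 + 8/53 → 13/53
merge 10/53 + 13/53 → 23/53
merge 14/53 + 16/53 → 30/53
merge 23/53 + 30/53 → 1
L = 13/53 + 23/53 + 30/53 + 1 = 119/53 ≈ 2.245 bits/symbol.

2.245 bits/symbol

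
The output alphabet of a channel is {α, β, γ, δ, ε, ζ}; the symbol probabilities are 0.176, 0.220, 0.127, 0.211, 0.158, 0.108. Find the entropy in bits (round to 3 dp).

2.541 bits

H = −Σ pᵢ log₂ pᵢ.
−0.176·log₂(0.176) = 0.4411
−0.220·log₂(0.220) = 0.4806
−0.127·log₂(0.127) = 0.3781
−0.211·log₂(0.211) = 0.4736
−0.158·log₂(0.158) = 0.4206
−0.108·log₂(0.108) = 0.3468
Sum ≈ 2.5408 → 2.541 bits.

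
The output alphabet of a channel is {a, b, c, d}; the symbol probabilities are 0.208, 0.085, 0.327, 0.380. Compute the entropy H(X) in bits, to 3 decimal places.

1.831 bits

H = −Σ pᵢ log₂ pᵢ.
−0.208·log₂(0.208) = 0.4712
−0.085·log₂(0.085) = 0.3023
−0.327·log₂(0.327) = 0.5273
−0.380·log₂(0.380) = 0.5305
Sum ≈ 1.8313 → 1.831 bits.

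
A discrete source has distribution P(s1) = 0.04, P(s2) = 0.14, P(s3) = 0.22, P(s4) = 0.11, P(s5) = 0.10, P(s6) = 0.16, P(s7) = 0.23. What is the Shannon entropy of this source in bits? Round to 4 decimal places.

H = −Σ pᵢ log₂ pᵢ.
−0.04·log₂(0.04) = 0.1858
−0.14·log₂(0.14) = 0.3971
−0.22·log₂(0.22) = 0.4806
−0.11·log₂(0.11) = 0.3503
−0.10·log₂(0.10) = 0.3322
−0.16·log₂(0.16) = 0.4230
−0.23·log₂(0.23) = 0.4877
Sum ≈ 2.6566 → 2.6566 bits.

2.6566 bits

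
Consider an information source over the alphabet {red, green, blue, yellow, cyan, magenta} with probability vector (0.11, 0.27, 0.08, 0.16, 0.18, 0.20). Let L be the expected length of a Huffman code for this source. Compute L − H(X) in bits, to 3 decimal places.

0.045 bits

Entropy H = −Σ p log₂ p ≈ 2.4845 bits.
Huffman merges: 2/25+11/100→19/100; 4/25+9/50→17/50; 19/100+1/5→39/100; 27/100+17/50→61/100; 39/100+61/100→1. L = 253/100 ≈ 2.5300.
L − H = 2.5300 − 2.4845 = 0.045 bits.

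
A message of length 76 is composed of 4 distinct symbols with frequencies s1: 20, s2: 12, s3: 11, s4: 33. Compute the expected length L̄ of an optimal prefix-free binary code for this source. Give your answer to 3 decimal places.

1.868 bits/symbol

Probabilities are the counts divided by 76.
Repeatedly combine the two least-probable nodes; the expected code length is the sum of the merged weights.
merge 11/76 + 3/19 → 23/76
merge 5/19 + 23/76 → 43/76
merge 33/76 + 43/76 → 1
L = 23/76 + 43/76 + 1 = 71/38 ≈ 1.868 bits/symbol.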